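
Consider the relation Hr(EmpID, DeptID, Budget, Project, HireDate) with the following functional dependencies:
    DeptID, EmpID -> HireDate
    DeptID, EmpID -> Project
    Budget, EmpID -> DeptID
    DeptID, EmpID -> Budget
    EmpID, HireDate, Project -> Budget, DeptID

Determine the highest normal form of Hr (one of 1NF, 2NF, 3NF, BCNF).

BCNF

Candidate keys: {Budget, EmpID}, {DeptID, EmpID}, {EmpID, HireDate, Project}. Prime attributes: {Budget, DeptID, EmpID, HireDate, Project}.
The left-hand side of every FD is a superkey, so BCNF is satisfied.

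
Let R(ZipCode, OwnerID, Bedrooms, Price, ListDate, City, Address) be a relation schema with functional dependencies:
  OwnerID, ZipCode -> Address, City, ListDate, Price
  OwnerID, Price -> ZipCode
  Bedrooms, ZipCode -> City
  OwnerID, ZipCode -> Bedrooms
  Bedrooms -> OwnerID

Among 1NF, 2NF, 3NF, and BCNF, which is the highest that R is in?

Candidate keys: {Bedrooms, Price}, {Bedrooms, ZipCode}, {OwnerID, Price}, {OwnerID, ZipCode}. Prime attributes: {Bedrooms, OwnerID, Price, ZipCode}.
Bedrooms -> OwnerID: {Bedrooms}⁺ = {Bedrooms, OwnerID}, which is not all of the attributes, so the left side is not a superkey — BCNF is violated.
Its right-hand attributes {OwnerID} are all prime, as are those of every other non-superkey FD — the relation is in 3NF.

3NF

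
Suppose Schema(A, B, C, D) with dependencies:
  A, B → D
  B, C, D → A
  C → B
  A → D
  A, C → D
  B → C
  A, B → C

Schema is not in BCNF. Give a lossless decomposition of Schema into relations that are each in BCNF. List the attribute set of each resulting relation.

{A, C}; {A, D}; {B, C}

Candidate keys of the original relation: {A, B}, {A, C}, {B, D}, {C, D}.
{A, B, C, D}: {C} determines {B, C} here but is not a superkey — split on C → B, giving {B, C} and {A, C, D}.
{B, C}: every determinant is a superkey — BCNF.
{A, C, D}: {A} determines {A, D} here but is not a superkey — split on A → D, giving {A, D} and {A, C}.
{A, D}: every determinant is a superkey — BCNF.
{A, C}: every determinant is a superkey — BCNF.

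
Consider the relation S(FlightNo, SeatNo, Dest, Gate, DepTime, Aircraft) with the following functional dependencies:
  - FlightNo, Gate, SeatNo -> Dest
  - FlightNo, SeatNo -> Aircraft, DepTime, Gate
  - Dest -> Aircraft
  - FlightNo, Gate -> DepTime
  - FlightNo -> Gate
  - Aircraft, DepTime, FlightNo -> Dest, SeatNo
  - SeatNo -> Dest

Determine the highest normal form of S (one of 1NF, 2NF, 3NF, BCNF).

Candidate keys: {Aircraft, FlightNo}, {Dest, FlightNo}, {FlightNo, SeatNo}. Prime attributes: {Aircraft, Dest, FlightNo, SeatNo}.
Dest -> Aircraft: {Dest}⁺ = {Aircraft, Dest}, which is not all of the attributes, so the left side is not a superkey — BCNF is violated.
FlightNo, Gate -> DepTime determines the non-prime attribute {DepTime} from a non-superkey — 3NF is violated.
The proper key subset {FlightNo} of {Aircraft, FlightNo} determines non-prime {DepTime, Gate}, so the relation is not even in 2NF.

1NF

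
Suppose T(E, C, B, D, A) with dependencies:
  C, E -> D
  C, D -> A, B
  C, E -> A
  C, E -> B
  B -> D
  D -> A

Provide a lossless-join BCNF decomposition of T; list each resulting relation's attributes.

Candidate key of the original relation: {C, E}.
{A, B, C, D, E}: {C, D} determines {A, B, C, D} here but is not a superkey — split on C, D -> A, B, giving {A, B, C, D} and {C, D, E}.
{A, B, C, D}: {B} determines {A, B, D} here but is not a superkey — split on B -> A, D, giving {A, B, D} and {B, C}.
{A, B, D}: {D} determines {A, D} here but is not a superkey — split on D -> A, giving {A, D} and {B, D}.
{A, D} has no BCNF violation.
{B, D} has no BCNF violation.
{B, C} has no BCNF violation.
{C, D, E} has no BCNF violation.

{A, D}; {B, C}; {B, D}; {C, D, E}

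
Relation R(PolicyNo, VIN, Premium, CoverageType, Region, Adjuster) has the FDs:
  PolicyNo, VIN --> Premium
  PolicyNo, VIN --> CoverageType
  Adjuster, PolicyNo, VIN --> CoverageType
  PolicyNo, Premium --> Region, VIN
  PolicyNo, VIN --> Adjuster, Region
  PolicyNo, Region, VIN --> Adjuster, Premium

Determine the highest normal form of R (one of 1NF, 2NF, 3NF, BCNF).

Candidate keys: {PolicyNo, Premium}, {PolicyNo, VIN}. Prime attributes: {PolicyNo, Premium, VIN}.
Each dependency's left side is a superkey — BCNF holds.

BCNF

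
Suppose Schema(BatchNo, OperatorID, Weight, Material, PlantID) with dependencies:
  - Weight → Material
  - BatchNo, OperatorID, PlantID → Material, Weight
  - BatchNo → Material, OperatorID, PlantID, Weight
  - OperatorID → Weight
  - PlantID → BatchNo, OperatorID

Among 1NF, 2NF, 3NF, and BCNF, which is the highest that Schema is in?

2NF

Candidate keys: {BatchNo}, {PlantID}. Prime attributes: {BatchNo, PlantID}.
Weight → Material breaks BCNF: {Weight}⁺ = {Material, Weight}, so {Weight} is not a superkey.
Weight → Material determines the non-prime attribute {Material} from a non-superkey — 3NF is violated.
With only single-attribute keys there can be no partial dependency, so 2NF holds.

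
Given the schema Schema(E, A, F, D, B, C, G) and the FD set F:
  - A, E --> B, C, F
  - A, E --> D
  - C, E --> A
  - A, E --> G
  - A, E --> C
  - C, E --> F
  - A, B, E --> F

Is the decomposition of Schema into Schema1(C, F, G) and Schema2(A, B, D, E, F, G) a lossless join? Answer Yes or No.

Schema1 ∩ Schema2 = {F, G}; its closure under F is {F, G}.
The closure covers neither Schema1 nor Schema2 entirely; the join is not lossless.

No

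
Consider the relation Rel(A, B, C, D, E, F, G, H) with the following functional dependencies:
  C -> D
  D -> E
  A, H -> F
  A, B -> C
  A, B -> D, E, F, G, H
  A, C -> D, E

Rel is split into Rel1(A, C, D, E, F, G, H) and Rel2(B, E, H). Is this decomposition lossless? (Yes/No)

No

Common attributes: {E, H}; their closure is {E, H}.
Rel1 ⊄ {E, H} and Rel2 ⊄ {E, H}, so the split is lossy.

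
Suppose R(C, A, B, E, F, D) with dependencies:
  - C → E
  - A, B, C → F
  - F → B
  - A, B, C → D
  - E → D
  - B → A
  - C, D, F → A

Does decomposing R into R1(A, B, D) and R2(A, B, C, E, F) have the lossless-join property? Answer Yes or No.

R1 ∩ R2 = {A, B}; its closure under F is {A, B}.
R1 ⊄ {A, B} and R2 ⊄ {A, B}, so the split is lossy.

No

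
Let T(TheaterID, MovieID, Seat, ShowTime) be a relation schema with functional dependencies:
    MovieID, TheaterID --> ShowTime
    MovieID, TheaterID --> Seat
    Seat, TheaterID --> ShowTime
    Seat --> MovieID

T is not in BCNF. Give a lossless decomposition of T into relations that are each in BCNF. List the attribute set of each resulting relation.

Candidate keys of the original relation: {MovieID, TheaterID}, {Seat, TheaterID}.
Within {MovieID, Seat, ShowTime, TheaterID}: {Seat}⁺ ∩ {MovieID, Seat, ShowTime, TheaterID} = {MovieID, Seat}, not the whole set, so Seat --> MovieID violates BCNF; decompose into {MovieID, Seat} and {Seat, ShowTime, TheaterID}.
{MovieID, Seat} is in BCNF.
{Seat, ShowTime, TheaterID} is in BCNF.

{MovieID, Seat}; {Seat, ShowTime, TheaterID}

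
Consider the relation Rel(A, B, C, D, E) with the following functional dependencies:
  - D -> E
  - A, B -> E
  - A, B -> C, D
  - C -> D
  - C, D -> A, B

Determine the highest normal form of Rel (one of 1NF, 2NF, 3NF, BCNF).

Candidate keys: {A, B}, {C}. Prime attributes: {A, B, C}.
D -> E: {D}⁺ = {D, E}, which is not all of the attributes, so the left side is not a superkey — BCNF is violated.
D -> E determines the non-prime attribute {E} from a non-superkey — 3NF is violated.
No non-prime attribute depends on a proper subset of any candidate key, so 2NF holds.

2NF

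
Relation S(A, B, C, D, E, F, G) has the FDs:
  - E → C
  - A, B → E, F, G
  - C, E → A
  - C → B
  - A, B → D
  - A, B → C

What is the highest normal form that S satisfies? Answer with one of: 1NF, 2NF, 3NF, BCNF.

3NF

Candidate keys: {A, B}, {A, C}, {E}. Prime attributes: {A, B, C, E}.
C → B breaks BCNF: {C}⁺ = {B, C}, so {C} is not a superkey.
Its right-hand attributes {B} are all prime, as are those of every other non-superkey FD — the relation is in 3NF.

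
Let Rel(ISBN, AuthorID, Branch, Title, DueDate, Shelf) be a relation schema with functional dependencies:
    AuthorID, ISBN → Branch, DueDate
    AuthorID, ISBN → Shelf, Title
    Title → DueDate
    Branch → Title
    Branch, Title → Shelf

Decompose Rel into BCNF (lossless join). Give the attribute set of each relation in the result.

Candidate key of the original relation: {AuthorID, ISBN}.
{AuthorID, Branch, DueDate, ISBN, Shelf, Title}: {Title} determines {DueDate, Title} here but is not a superkey — split on Title → DueDate, giving {DueDate, Title} and {AuthorID, Branch, ISBN, Shelf, Title}.
{DueDate, Title} is in BCNF.
{AuthorID, Branch, ISBN, Shelf, Title}: {Branch} determines {Branch, Shelf, Title} here but is not a superkey — split on Branch → Shelf, Title, giving {Branch, Shelf, Title} and {AuthorID, Branch, ISBN}.
{Branch, Shelf, Title} is in BCNF.
{AuthorID, Branch, ISBN} is in BCNF.

{AuthorID, Branch, ISBN}; {Branch, Shelf, Title}; {DueDate, Title}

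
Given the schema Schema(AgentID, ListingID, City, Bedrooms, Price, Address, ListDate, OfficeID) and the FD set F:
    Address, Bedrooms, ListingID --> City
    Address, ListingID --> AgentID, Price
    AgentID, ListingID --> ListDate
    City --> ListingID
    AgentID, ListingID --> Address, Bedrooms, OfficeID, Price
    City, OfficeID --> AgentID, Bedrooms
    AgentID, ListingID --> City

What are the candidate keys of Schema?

{Address, City}, {Address, ListingID}, {AgentID, City}, {AgentID, ListingID}, {City, OfficeID}

{Address, City}⁺ = {Address, AgentID, Bedrooms, City, ListDate, ListingID, OfficeID, Price} — all of the relation — so {Address, City} is a candidate key.
{Address, ListingID}⁺ = {Address, AgentID, Bedrooms, City, ListDate, ListingID, OfficeID, Price} — all of the relation — so {Address, ListingID} is a candidate key.
{AgentID, City}⁺ = {Address, AgentID, Bedrooms, City, ListDate, ListingID, OfficeID, Price} — all of the relation — so {AgentID, City} is a candidate key.
{AgentID, ListingID}⁺ = {Address, AgentID, Bedrooms, City, ListDate, ListingID, OfficeID, Price} — all of the relation — so {AgentID, ListingID} is a candidate key.
{City, OfficeID}⁺ = {Address, AgentID, Bedrooms, City, ListDate, ListingID, OfficeID, Price} — all of the relation — so {City, OfficeID} is a candidate key.
No proper subset of any of these is a key, and no other minimal superkey exists.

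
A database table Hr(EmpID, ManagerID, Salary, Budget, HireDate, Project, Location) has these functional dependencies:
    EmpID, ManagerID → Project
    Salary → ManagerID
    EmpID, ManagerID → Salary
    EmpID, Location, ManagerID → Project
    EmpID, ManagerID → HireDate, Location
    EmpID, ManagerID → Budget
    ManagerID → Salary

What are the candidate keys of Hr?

{EmpID, ManagerID}, {EmpID, Salary}

{EmpID} never appears on the right of any FD, so every key must include it.
{EmpID, ManagerID}⁺ = {Budget, EmpID, HireDate, Location, ManagerID, Project, Salary} — all of the relation — so {EmpID, ManagerID} is a candidate key.
{EmpID, Salary}⁺ = {Budget, EmpID, HireDate, Location, ManagerID, Project, Salary} — all of the relation — so {EmpID, Salary} is a candidate key.
Any other superkey properly contains one of these, so there are no further candidate keys.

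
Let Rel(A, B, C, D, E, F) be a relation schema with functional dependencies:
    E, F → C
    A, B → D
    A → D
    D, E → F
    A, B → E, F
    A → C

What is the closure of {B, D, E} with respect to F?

Start with {B, D, E}.
D, E → F applies; add {F} → now {B, D, E, F}.
E, F → C applies; add {C} → now {B, C, D, E, F}.
No further FD applies.

{B, C, D, E, F}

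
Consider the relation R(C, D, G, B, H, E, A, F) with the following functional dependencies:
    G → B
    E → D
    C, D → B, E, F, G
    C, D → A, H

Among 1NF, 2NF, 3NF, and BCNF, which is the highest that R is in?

Candidate keys: {C, D}, {C, E}. Prime attributes: {C, D, E}.
For G → B we have {G}⁺ = {B, G}; {G} is not a superkey, so BCNF fails.
G → B has non-prime {B} on the right and a non-superkey on the left, so 3NF fails.
No proper subset of a key has a non-prime attribute in its closure, so there is no partial dependency; 2NF holds.

2NF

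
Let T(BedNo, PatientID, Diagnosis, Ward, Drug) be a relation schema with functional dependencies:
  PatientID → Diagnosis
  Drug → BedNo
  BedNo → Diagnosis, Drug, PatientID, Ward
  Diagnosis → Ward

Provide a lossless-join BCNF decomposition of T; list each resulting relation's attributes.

Candidate keys of the original relation: {BedNo}, {Drug}.
Within {BedNo, Diagnosis, Drug, PatientID, Ward}: {PatientID}⁺ ∩ {BedNo, Diagnosis, Drug, PatientID, Ward} = {Diagnosis, PatientID, Ward}, not the whole set, so PatientID → Diagnosis, Ward violates BCNF; decompose into {Diagnosis, PatientID, Ward} and {BedNo, Drug, PatientID}.
Within {Diagnosis, PatientID, Ward}: {Diagnosis}⁺ ∩ {Diagnosis, PatientID, Ward} = {Diagnosis, Ward}, not the whole set, so Diagnosis → Ward violates BCNF; decompose into {Diagnosis, Ward} and {Diagnosis, PatientID}.
{Diagnosis, Ward} has no BCNF violation.
{Diagnosis, PatientID} has no BCNF violation.
{BedNo, Drug, PatientID} has no BCNF violation.

{BedNo, Drug, PatientID}; {Diagnosis, PatientID}; {Diagnosis, Ward}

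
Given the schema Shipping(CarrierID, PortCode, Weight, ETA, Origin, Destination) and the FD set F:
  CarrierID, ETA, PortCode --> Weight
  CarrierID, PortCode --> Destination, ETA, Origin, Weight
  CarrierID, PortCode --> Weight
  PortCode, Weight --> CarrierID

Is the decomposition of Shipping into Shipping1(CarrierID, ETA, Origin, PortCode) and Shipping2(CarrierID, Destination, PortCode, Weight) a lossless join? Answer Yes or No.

The shared attributes are {CarrierID, PortCode} and {CarrierID, PortCode}⁺ = {CarrierID, Destination, ETA, Origin, PortCode, Weight}.
This includes all of Shipping1, so the common attributes are a superkey of Shipping1 — the join is lossless.

Yes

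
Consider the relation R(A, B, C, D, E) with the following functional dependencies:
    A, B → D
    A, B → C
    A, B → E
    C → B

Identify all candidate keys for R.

{A, B}, {A, C}

{A} never appears on the right of any FD, so every key must include it.
{A, B}⁺ = {A, B, C, D, E}, which is every attribute, so {A, B} is a candidate key.
{A, C}⁺ = {A, B, C, D, E}, which is every attribute, so {A, C} is a candidate key.
These are minimal and exhaustive — every other superkey contains one of them.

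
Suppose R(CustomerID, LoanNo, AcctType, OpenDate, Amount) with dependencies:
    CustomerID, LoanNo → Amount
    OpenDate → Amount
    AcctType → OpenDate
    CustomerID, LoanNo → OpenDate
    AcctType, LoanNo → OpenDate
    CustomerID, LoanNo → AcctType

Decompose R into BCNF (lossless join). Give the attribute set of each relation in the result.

{AcctType, CustomerID, LoanNo}; {AcctType, OpenDate}; {Amount, OpenDate}

Candidate key of the original relation: {CustomerID, LoanNo}.
In {AcctType, Amount, CustomerID, LoanNo, OpenDate}, {OpenDate} is not a superkey ({OpenDate}⁺ restricted to this set is {Amount, OpenDate}), so split on OpenDate → Amount into {Amount, OpenDate} and {AcctType, CustomerID, LoanNo, OpenDate}.
{Amount, OpenDate} has no BCNF violation.
In {AcctType, CustomerID, LoanNo, OpenDate}, {AcctType} is not a superkey ({AcctType}⁺ restricted to this set is {AcctType, OpenDate}), so split on AcctType → OpenDate into {AcctType, OpenDate} and {AcctType, CustomerID, LoanNo}.
{AcctType, OpenDate} has no BCNF violation.
{AcctType, CustomerID, LoanNo} has no BCNF violation.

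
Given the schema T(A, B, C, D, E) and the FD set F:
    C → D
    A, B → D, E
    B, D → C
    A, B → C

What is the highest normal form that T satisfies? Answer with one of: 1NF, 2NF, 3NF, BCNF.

2NF

Candidate key: {A, B}. Prime attributes: {A, B}.
For C → D we have {C}⁺ = {C, D}; {C} is not a superkey, so BCNF fails.
C → D determines the non-prime attribute {D} from a non-superkey — 3NF is violated.
No proper subset of a key has a non-prime attribute in its closure, so there is no partial dependency; 2NF holds.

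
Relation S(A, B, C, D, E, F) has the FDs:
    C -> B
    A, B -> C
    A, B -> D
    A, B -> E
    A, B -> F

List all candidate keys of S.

{A, B}, {A, C}

No FD produces {A}, so it must be in every candidate key.
Closure of {A, B} is {A, B, C, D, E, F}, the whole schema; {A, B} is a candidate key.
Closure of {A, C} is {A, B, C, D, E, F}, the whole schema; {A, C} is a candidate key.
These are minimal and exhaustive — every other superkey contains one of them.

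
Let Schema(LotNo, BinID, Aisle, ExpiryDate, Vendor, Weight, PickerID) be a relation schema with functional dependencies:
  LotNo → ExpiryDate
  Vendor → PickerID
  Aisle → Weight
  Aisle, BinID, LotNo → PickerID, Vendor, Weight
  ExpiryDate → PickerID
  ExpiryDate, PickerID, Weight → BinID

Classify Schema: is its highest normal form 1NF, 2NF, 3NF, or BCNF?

Candidate key: {Aisle, LotNo}. Prime attributes: {Aisle, LotNo}.
LotNo → ExpiryDate: {LotNo}⁺ = {ExpiryDate, LotNo, PickerID}, which is not all of the attributes, so the left side is not a superkey — BCNF is violated.
LotNo → ExpiryDate has non-prime {ExpiryDate} on the right and a non-superkey on the left, so 3NF fails.
Since {Aisle} ⊂ {Aisle, LotNo} and {Aisle}⁺ ⊇ {Weight} with {Weight} non-prime, there is a partial dependency; 2NF fails.

1NF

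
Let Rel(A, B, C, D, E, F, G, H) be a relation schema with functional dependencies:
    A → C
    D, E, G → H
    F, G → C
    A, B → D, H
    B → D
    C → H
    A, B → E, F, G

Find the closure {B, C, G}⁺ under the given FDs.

{B, C, D, G, H}

Start with {B, C, G}.
B → D applies; add {D} → now {B, C, D, G}.
C → H applies; add {H} → now {B, C, D, G, H}.
No further FD applies.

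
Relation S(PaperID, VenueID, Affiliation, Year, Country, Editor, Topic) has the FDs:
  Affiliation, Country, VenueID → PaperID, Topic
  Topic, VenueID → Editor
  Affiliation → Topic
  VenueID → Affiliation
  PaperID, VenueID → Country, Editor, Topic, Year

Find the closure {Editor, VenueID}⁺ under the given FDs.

Start with {Editor, VenueID}.
VenueID → Affiliation applies; add {Affiliation} → now {Affiliation, Editor, VenueID}.
Affiliation → Topic applies; add {Topic} → now {Affiliation, Editor, Topic, VenueID}.
No further FD applies.

{Affiliation, Editor, Topic, VenueID}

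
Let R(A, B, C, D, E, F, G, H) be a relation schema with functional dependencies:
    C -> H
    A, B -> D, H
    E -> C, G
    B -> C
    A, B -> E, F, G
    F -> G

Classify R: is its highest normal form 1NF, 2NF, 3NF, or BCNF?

Candidate key: {A, B}. Prime attributes: {A, B}.
C -> H breaks BCNF: {C}⁺ = {C, H}, so {C} is not a superkey.
C -> H has non-prime {H} on the right and a non-superkey on the left, so 3NF fails.
Since {B} ⊂ {A, B} and {B}⁺ ⊇ {C, H} with {C, H} non-prime, there is a partial dependency; 2NF fails.

1NF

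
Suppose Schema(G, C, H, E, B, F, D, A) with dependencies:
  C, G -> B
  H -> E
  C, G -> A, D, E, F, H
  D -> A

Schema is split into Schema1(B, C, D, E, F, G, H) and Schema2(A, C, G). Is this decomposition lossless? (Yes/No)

Yes

Schema1 ∩ Schema2 = {C, G}; its closure under F is {A, B, C, D, E, F, G, H}.
This includes all of Schema1, so the common attributes are a superkey of Schema1 — the join is lossless.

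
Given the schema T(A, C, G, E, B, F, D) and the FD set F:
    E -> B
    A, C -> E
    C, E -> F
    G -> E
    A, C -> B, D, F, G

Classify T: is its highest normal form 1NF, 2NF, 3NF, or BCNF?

Candidate key: {A, C}. Prime attributes: {A, C}.
For E -> B we have {E}⁺ = {B, E}; {E} is not a superkey, so BCNF fails.
E -> B determines the non-prime attribute {B} from a non-superkey — 3NF is violated.
Checking every proper subset of each key, none determines a non-prime attribute — 2NF is satisfied.

2NF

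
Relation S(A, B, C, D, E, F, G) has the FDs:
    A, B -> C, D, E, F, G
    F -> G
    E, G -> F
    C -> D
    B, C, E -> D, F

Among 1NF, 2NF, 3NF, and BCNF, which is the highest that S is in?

Candidate key: {A, B}. Prime attributes: {A, B}.
F -> G: {F}⁺ = {F, G}, which is not all of the attributes, so the left side is not a superkey — BCNF is violated.
F -> G has non-prime {G} on the right and a non-superkey on the left, so 3NF fails.
No non-prime attribute depends on a proper subset of any candidate key, so 2NF holds.

2NF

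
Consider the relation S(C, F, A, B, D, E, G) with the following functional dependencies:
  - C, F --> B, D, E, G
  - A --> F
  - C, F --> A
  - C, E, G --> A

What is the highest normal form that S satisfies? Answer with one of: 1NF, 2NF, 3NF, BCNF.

Candidate keys: {A, C}, {C, E, G}, {C, F}. Prime attributes: {A, C, E, F, G}.
A --> F breaks BCNF: {A}⁺ = {A, F}, so {A} is not a superkey.
But every attribute on its right side ({F}) is prime, and the same holds for every other non-superkey FD, so 3NF still holds.

3NF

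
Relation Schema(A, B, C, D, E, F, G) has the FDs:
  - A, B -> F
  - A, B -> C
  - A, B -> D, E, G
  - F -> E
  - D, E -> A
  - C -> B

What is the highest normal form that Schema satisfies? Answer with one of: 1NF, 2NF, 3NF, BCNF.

3NF

Candidate keys: {A, B}, {A, C}, {B, D, E}, {B, D, F}, {C, D, E}, {C, D, F}. Prime attributes: {A, B, C, D, E, F}.
F -> E: {F}⁺ = {E, F}, which is not all of the attributes, so the left side is not a superkey — BCNF is violated.
Since {E} ⊆ prime attributes and every other non-superkey FD also has a prime right side, the schema is in 3NF.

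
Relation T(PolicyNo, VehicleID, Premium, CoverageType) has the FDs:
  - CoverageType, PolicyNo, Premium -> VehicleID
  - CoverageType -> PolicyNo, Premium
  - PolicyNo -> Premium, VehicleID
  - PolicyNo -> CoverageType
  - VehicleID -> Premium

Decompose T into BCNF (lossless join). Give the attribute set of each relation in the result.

Candidate keys of the original relation: {CoverageType}, {PolicyNo}.
Within {CoverageType, PolicyNo, Premium, VehicleID}: {VehicleID}⁺ ∩ {CoverageType, PolicyNo, Premium, VehicleID} = {Premium, VehicleID}, not the whole set, so VehicleID -> Premium violates BCNF; decompose into {Premium, VehicleID} and {CoverageType, PolicyNo, VehicleID}.
{Premium, VehicleID} has no BCNF violation.
{CoverageType, PolicyNo, VehicleID} has no BCNF violation.

{CoverageType, PolicyNo, VehicleID}; {Premium, VehicleID}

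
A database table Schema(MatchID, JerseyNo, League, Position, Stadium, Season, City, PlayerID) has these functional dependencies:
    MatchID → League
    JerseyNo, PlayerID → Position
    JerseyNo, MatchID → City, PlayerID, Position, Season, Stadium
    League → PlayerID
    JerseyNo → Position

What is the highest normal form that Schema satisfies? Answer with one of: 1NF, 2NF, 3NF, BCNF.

1NF

Candidate key: {JerseyNo, MatchID}. Prime attributes: {JerseyNo, MatchID}.
MatchID → League breaks BCNF: {MatchID}⁺ = {League, MatchID, PlayerID}, so {MatchID} is not a superkey.
Because {League} is non-prime and the left side of MatchID → League is not a superkey, the relation is not in 3NF.
Since {JerseyNo} ⊂ {JerseyNo, MatchID} and {JerseyNo}⁺ ⊇ {Position} with {Position} non-prime, there is a partial dependency; 2NF fails.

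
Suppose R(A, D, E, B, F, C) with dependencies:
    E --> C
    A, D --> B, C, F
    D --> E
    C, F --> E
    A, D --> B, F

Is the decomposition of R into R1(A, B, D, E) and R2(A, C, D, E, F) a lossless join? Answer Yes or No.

The shared attributes are {A, D, E} and {A, D, E}⁺ = {A, B, C, D, E, F}.
This includes all of R1, so the common attributes are a superkey of R1 — the join is lossless.

Yes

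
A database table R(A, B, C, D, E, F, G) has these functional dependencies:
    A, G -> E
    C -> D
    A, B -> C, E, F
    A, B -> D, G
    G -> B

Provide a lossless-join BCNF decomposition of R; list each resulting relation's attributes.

Candidate keys of the original relation: {A, B}, {A, G}.
Within {A, B, C, D, E, F, G}: {C}⁺ ∩ {A, B, C, D, E, F, G} = {C, D}, not the whole set, so C -> D violates BCNF; decompose into {C, D} and {A, B, C, E, F, G}.
{C, D} has no BCNF violation.
Within {A, B, C, E, F, G}: {G}⁺ ∩ {A, B, C, E, F, G} = {B, G}, not the whole set, so G -> B violates BCNF; decompose into {B, G} and {A, C, E, F, G}.
{B, G} has no BCNF violation.
{A, C, E, F, G} has no BCNF violation.

{A, C, E, F, G}; {B, G}; {C, D}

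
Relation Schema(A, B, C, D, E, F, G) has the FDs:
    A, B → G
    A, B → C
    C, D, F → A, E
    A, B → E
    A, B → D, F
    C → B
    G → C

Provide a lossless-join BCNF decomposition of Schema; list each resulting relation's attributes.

Candidate keys of the original relation: {A, B}, {A, C}, {A, G}, {C, D, F}, {D, F, G}.
{A, B, C, D, E, F, G}: {C} determines {B, C} here but is not a superkey — split on C → B, giving {B, C} and {A, C, D, E, F, G}.
{B, C} has no BCNF violation.
{A, C, D, E, F, G}: {G} determines {C, G} here but is not a superkey — split on G → C, giving {C, G} and {A, D, E, F, G}.
{C, G} has no BCNF violation.
{A, D, E, F, G} has no BCNF violation.

{A, D, E, F, G}; {B, C}; {C, G}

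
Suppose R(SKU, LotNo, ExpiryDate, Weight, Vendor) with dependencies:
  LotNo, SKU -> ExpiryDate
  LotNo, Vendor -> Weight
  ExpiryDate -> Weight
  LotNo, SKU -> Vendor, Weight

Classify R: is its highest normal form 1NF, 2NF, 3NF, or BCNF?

2NF

Candidate key: {LotNo, SKU}. Prime attributes: {LotNo, SKU}.
For LotNo, Vendor -> Weight we have {LotNo, Vendor}⁺ = {LotNo, Vendor, Weight}; {LotNo, Vendor} is not a superkey, so BCNF fails.
LotNo, Vendor -> Weight determines the non-prime attribute {Weight} from a non-superkey — 3NF is violated.
No non-prime attribute depends on a proper subset of any candidate key, so 2NF holds.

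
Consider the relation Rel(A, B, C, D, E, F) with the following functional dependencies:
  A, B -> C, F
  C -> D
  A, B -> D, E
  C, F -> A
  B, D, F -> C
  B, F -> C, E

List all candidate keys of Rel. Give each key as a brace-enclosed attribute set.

{A, B}, {B, F}

{B} never appears on the right of any FD, so every key must include it.
Closure of {A, B} is {A, B, C, D, E, F}, the whole schema; {A, B} is a candidate key.
Closure of {B, F} is {A, B, C, D, E, F}, the whole schema; {B, F} is a candidate key.
These are minimal and exhaustive — every other superkey contains one of them.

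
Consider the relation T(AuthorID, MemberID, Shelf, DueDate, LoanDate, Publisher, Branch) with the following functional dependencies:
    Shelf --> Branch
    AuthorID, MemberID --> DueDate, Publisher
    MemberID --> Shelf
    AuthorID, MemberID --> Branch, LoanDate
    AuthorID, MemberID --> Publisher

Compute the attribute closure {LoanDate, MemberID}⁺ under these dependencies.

Start with {LoanDate, MemberID}.
MemberID --> Shelf applies; add {Shelf} → now {LoanDate, MemberID, Shelf}.
Shelf --> Branch applies; add {Branch} → now {Branch, LoanDate, MemberID, Shelf}.
No further FD applies.

{Branch, LoanDate, MemberID, Shelf}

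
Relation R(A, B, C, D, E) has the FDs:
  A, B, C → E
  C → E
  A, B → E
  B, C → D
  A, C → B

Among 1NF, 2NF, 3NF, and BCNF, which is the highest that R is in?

1NF

Candidate key: {A, C}. Prime attributes: {A, C}.
C → E breaks BCNF: {C}⁺ = {C, E}, so {C} is not a superkey.
Because {E} is non-prime and the left side of C → E is not a superkey, the relation is not in 3NF.
Since {C} ⊂ {A, C} and {C}⁺ ⊇ {E} with {E} non-prime, there is a partial dependency; 2NF fails.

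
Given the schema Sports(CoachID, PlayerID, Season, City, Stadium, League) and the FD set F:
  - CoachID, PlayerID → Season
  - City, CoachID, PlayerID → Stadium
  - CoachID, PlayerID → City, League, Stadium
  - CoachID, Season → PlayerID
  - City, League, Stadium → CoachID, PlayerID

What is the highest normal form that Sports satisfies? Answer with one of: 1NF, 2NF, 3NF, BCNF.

Candidate keys: {City, League, Stadium}, {CoachID, PlayerID}, {CoachID, Season}. Prime attributes: {City, CoachID, League, PlayerID, Season, Stadium}.
Each dependency's left side is a superkey — BCNF holds.

BCNF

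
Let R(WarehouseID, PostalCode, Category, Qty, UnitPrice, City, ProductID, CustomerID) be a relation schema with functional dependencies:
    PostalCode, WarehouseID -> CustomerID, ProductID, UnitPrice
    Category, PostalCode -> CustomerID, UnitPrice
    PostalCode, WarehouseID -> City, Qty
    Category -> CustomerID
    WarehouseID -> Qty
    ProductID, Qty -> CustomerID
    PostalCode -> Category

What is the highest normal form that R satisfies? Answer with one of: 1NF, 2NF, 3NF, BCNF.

Candidate key: {PostalCode, WarehouseID}. Prime attributes: {PostalCode, WarehouseID}.
For Category, PostalCode -> CustomerID, UnitPrice we have {Category, PostalCode}⁺ = {Category, CustomerID, PostalCode, UnitPrice}; {Category, PostalCode} is not a superkey, so BCNF fails.
Because {CustomerID, UnitPrice} are non-prime and the left side of Category, PostalCode -> CustomerID, UnitPrice is not a superkey, the relation is not in 3NF.
{PostalCode} is a proper subset of the key {PostalCode, WarehouseID}, and {PostalCode}⁺ contains the non-prime attributes {Category, CustomerID, UnitPrice} — a partial dependency, so 2NF is violated.

1NF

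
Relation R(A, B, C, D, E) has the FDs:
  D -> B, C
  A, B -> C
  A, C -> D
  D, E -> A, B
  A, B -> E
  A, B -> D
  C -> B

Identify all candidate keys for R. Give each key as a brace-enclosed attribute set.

{A, B}, {A, C}, {A, D}, {D, E}

{A, B}⁺ = {A, B, C, D, E}, which is every attribute, so {A, B} is a candidate key.
{A, C}⁺ = {A, B, C, D, E}, which is every attribute, so {A, C} is a candidate key.
{A, D}⁺ = {A, B, C, D, E}, which is every attribute, so {A, D} is a candidate key.
{D, E}⁺ = {A, B, C, D, E}, which is every attribute, so {D, E} is a candidate key.
No proper subset of any of these is a key, and no other minimal superkey exists.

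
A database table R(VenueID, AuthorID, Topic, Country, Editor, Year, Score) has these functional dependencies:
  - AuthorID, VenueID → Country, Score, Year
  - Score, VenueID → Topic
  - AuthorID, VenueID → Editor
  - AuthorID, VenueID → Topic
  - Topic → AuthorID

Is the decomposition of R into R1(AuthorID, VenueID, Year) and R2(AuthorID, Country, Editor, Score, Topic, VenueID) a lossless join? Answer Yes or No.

Yes

Common attributes: {AuthorID, VenueID}; their closure is {AuthorID, Country, Editor, Score, Topic, VenueID, Year}.
This includes all of R1, so the common attributes are a superkey of R1 — the join is lossless.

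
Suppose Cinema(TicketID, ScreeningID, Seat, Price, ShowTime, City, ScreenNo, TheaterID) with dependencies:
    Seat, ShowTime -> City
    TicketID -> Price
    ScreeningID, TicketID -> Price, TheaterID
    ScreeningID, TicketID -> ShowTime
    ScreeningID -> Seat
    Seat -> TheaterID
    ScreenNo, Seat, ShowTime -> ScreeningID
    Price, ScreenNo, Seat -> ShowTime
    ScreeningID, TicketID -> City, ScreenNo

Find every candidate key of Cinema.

{ScreenNo, Seat, TicketID}, {ScreeningID, TicketID}

No FD produces {TicketID}, so it must be in every candidate key.
{ScreeningID, TicketID}⁺ = {City, Price, ScreenNo, ScreeningID, Seat, ShowTime, TheaterID, TicketID}, which is every attribute, so {ScreeningID, TicketID} is a candidate key.
{ScreenNo, Seat, TicketID}⁺ = {City, Price, ScreenNo, ScreeningID, Seat, ShowTime, TheaterID, TicketID}, which is every attribute, so {ScreenNo, Seat, TicketID} is a candidate key.
Any other superkey properly contains one of these, so there are no further candidate keys.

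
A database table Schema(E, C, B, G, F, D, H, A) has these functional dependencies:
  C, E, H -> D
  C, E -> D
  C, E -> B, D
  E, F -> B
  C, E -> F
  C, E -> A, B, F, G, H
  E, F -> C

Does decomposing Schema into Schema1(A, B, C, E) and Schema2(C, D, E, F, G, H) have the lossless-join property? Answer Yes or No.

Yes

Common attributes: {C, E}; their closure is {A, B, C, D, E, F, G, H}.
Schema1 is contained in that closure, so Schema1 ∩ Schema2 -> Schema1 holds and the join is lossless.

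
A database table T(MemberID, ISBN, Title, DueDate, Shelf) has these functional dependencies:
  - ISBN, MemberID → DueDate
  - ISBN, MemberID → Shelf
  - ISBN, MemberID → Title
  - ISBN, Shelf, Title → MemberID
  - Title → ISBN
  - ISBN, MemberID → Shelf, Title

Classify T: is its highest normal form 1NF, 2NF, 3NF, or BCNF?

3NF

Candidate keys: {ISBN, MemberID}, {MemberID, Title}, {Shelf, Title}. Prime attributes: {ISBN, MemberID, Shelf, Title}.
Title → ISBN: {Title}⁺ = {ISBN, Title}, which is not all of the attributes, so the left side is not a superkey — BCNF is violated.
Its right-hand attributes {ISBN} are all prime, as are those of every other non-superkey FD — the relation is in 3NF.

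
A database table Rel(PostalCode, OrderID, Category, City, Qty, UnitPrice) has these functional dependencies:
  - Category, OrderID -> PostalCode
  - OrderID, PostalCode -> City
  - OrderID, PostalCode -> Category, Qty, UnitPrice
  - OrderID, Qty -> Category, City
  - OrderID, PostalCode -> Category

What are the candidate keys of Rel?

{OrderID} never appears on the right of any FD, so every key must include it.
{Category, OrderID}⁺ = {Category, City, OrderID, PostalCode, Qty, UnitPrice}, which is every attribute, so {Category, OrderID} is a candidate key.
{OrderID, PostalCode}⁺ = {Category, City, OrderID, PostalCode, Qty, UnitPrice}, which is every attribute, so {OrderID, PostalCode} is a candidate key.
{OrderID, Qty}⁺ = {Category, City, OrderID, PostalCode, Qty, UnitPrice}, which is every attribute, so {OrderID, Qty} is a candidate key.
No proper subset of any of these is a key, and no other minimal superkey exists.

{Category, OrderID}, {OrderID, PostalCode}, {OrderID, Qty}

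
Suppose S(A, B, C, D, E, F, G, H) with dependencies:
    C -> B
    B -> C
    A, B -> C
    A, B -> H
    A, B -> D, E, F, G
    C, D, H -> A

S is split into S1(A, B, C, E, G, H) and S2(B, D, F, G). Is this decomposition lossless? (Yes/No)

Common attributes: {B, G}; their closure is {B, C, G}.
Neither S1 nor S2 is contained in that closure, so the decomposition is lossy.

No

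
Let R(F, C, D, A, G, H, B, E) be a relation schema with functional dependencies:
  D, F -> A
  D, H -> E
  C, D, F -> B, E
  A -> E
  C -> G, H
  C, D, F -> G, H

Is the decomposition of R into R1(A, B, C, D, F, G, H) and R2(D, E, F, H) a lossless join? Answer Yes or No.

The shared attributes are {D, F, H} and {D, F, H}⁺ = {A, D, E, F, H}.
This includes all of R2, so the common attributes are a superkey of R2 — the join is lossless.

Yes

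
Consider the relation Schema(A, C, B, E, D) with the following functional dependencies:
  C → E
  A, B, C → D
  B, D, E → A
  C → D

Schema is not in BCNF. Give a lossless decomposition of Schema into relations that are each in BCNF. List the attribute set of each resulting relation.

Candidate key of the original relation: {B, C}.
In {A, B, C, D, E}, {C} is not a superkey ({C}⁺ restricted to this set is {C, D, E}), so split on C → D, E into {C, D, E} and {A, B, C}.
{C, D, E} has no BCNF violation.
{A, B, C} has no BCNF violation.

{A, B, C}; {C, D, E}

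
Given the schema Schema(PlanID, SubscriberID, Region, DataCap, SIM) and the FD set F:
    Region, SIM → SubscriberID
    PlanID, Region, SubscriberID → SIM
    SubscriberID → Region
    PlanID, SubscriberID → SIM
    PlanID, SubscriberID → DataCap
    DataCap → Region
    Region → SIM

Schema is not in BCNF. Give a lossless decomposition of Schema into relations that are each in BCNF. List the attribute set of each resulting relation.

{DataCap, PlanID}; {DataCap, Region}; {Region, SIM, SubscriberID}

Candidate keys of the original relation: {DataCap, PlanID}, {PlanID, Region}, {PlanID, SubscriberID}.
Within {DataCap, PlanID, Region, SIM, SubscriberID}: {Region, SIM}⁺ ∩ {DataCap, PlanID, Region, SIM, SubscriberID} = {Region, SIM, SubscriberID}, not the whole set, so Region, SIM → SubscriberID violates BCNF; decompose into {Region, SIM, SubscriberID} and {DataCap, PlanID, Region, SIM}.
{Region, SIM, SubscriberID} is in BCNF.
Within {DataCap, PlanID, Region, SIM}: {DataCap}⁺ ∩ {DataCap, PlanID, Region, SIM} = {DataCap, Region, SIM}, not the whole set, so DataCap → Region, SIM violates BCNF; decompose into {DataCap, Region, SIM} and {DataCap, PlanID}.
Within {DataCap, Region, SIM}: {Region}⁺ ∩ {DataCap, Region, SIM} = {Region, SIM}, not the whole set, so Region → SIM violates BCNF; decompose into {Region, SIM} and {DataCap, Region}.
{Region, SIM} is in BCNF.
{DataCap, Region} is in BCNF.
{DataCap, PlanID} is in BCNF.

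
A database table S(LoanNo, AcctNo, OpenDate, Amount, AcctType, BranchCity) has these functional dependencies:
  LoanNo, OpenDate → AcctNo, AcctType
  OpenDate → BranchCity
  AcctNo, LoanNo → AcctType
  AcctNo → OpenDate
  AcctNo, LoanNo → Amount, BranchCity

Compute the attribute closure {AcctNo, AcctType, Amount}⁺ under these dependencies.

Start with {AcctNo, AcctType, Amount}.
AcctNo → OpenDate applies; add {OpenDate} → now {AcctNo, AcctType, Amount, OpenDate}.
OpenDate → BranchCity applies; add {BranchCity} → now {AcctNo, AcctType, Amount, BranchCity, OpenDate}.
No further FD applies.

{AcctNo, AcctType, Amount, BranchCity, OpenDate}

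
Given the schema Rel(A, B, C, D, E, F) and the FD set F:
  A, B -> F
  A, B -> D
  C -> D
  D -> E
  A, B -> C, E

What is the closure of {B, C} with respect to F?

Start with {B, C}.
C -> D applies; add {D} → now {B, C, D}.
D -> E applies; add {E} → now {B, C, D, E}.
No further FD applies.

{B, C, D, E}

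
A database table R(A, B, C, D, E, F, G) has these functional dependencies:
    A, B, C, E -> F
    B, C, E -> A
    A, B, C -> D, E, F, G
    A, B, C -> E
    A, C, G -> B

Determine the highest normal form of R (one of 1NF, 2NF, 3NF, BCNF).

Candidate keys: {A, B, C}, {A, C, G}, {B, C, E}. Prime attributes: {A, B, C, E, G}.
Each dependency's left side is a superkey — BCNF holds.

BCNF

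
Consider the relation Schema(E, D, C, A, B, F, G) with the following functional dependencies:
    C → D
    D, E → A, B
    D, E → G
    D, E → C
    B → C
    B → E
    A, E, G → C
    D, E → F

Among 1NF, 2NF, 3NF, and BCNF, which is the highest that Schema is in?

3NF

Candidate keys: {A, E, G}, {B}, {C, E}, {D, E}. Prime attributes: {A, B, C, D, E, G}.
C → D breaks BCNF: {C}⁺ = {C, D}, so {C} is not a superkey.
Since {D} ⊆ prime attributes and every other non-superkey FD also has a prime right side, the schema is in 3NF.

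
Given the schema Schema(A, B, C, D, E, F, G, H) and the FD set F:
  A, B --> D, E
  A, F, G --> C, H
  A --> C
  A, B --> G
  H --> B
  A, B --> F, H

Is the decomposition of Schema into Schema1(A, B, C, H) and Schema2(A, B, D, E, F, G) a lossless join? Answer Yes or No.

The shared attributes are {A, B} and {A, B}⁺ = {A, B, C, D, E, F, G, H}.
Since Schema1 ⊆ {A, B, C, D, E, F, G, H}, the intersection is a superkey of Schema1; the decomposition is lossless.

Yes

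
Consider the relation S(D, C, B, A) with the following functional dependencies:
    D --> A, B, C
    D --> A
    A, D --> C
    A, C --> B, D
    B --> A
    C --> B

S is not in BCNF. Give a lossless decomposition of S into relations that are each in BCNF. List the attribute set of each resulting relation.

Candidate keys of the original relation: {C}, {D}.
{A, B, C, D}: {B} determines {A, B} here but is not a superkey — split on B --> A, giving {A, B} and {B, C, D}.
{A, B} has no BCNF violation.
{B, C, D} has no BCNF violation.

{A, B}; {B, C, D}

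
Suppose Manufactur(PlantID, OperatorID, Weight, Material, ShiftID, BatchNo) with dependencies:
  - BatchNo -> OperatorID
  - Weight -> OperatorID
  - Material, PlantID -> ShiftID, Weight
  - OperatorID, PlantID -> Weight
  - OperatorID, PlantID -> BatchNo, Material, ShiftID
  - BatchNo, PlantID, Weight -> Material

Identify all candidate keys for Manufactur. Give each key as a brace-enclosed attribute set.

{BatchNo, PlantID}, {Material, PlantID}, {OperatorID, PlantID}, {PlantID, Weight}

No FD produces {PlantID}, so it must be in every candidate key.
{BatchNo, PlantID}⁺ = {BatchNo, Material, OperatorID, PlantID, ShiftID, Weight}, which is every attribute, so {BatchNo, PlantID} is a candidate key.
{Material, PlantID}⁺ = {BatchNo, Material, OperatorID, PlantID, ShiftID, Weight}, which is every attribute, so {Material, PlantID} is a candidate key.
{OperatorID, PlantID}⁺ = {BatchNo, Material, OperatorID, PlantID, ShiftID, Weight}, which is every attribute, so {OperatorID, PlantID} is a candidate key.
{PlantID, Weight}⁺ = {BatchNo, Material, OperatorID, PlantID, ShiftID, Weight}, which is every attribute, so {PlantID, Weight} is a candidate key.
Any other superkey properly contains one of these, so there are no further candidate keys.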